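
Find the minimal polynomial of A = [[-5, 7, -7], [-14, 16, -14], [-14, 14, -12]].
m_A(x) = (x - 2)(x + 5)

The characteristic polynomial factors as (x - 2)^2(x + 5). The minimal polynomial is ∏(x - λ)^{k_λ} where k_λ is the size of the largest Jordan block at λ.

For λ = -5: rank(A + 5I) = 2, and the largest Jordan block has size 1 (the smallest k with rank((A + 5I)^k) = rank((A + 5I)^(k+1))).
For λ = 2: rank(A - 2I) = 1, and the largest Jordan block has size 1 (the smallest k with rank((A - 2I)^k) = rank((A - 2I)^(k+1))).

So m_A(x) = (x - 2)(x + 5).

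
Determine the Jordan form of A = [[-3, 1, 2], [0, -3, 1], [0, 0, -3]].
The characteristic polynomial is det(xI - A) = (x + 3)^3, so the eigenvalues are -3 (algebraic multiplicity 3).

For λ = -3: rank(A + 3I) = 2, rank((A + 3I)^2) = 1, rank((A + 3I)^3) = 0. The eigenspace has dimension 3 - 2 = 1, so there is 1 Jordan block; the rank sequence gives block sizes [3].

Assembling the blocks gives the Jordan form J above.

J = [[-3, 1, 0], [0, -3, 1], [0, 0, -3]]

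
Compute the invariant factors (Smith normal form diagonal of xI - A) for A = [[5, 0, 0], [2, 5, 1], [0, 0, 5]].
x - 5, (x - 5)^2

The Jordan structure of A has elementary divisors (x - 5)^2, (x - 5). Arranging the block sizes at each eigenvalue in decreasing order and taking row products gives the invariant factors.

Invariant factors (smallest first, each dividing the next): x - 5, (x - 5)^2.

Check: the last factor (x - 5)^2 is the minimal polynomial, and the product (x - 5)^3 is the characteristic polynomial.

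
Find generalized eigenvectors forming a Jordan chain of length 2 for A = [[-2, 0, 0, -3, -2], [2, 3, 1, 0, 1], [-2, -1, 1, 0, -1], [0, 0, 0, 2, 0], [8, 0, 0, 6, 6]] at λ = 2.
We seek v_1 ∈ ker((A - 2I)^2) \ ker(A - 2I), then set v_{i+1} = (A - 2I) v_i.

One such chain is v_1 = [[-1, 4, -2, 1, 0]]^T, v_2 = [[1, 0, 0, 0, -2]]^T. Check: (A - 2I) v_2 = [[0, 0, 0, 0, 0]]^T = 0.

v_1 = [[-1, 4, -2, 1, 0]]^T, v_2 = [[1, 0, 0, 0, -2]]^T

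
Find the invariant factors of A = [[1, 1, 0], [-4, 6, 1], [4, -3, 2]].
The Jordan structure of A has elementary divisors (x - 3)^3. Arranging the block sizes at each eigenvalue in decreasing order and taking row products gives the invariant factors.

Invariant factors (smallest first, each dividing the next): (x - 3)^3.

Check: the last factor (x - 3)^3 is the minimal polynomial, and the product (x - 3)^3 is the characteristic polynomial.

(x - 3)^3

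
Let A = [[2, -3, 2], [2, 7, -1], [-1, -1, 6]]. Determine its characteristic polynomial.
xI - A = [[x - 2, 3, -2], [-2, x - 7, 1], [1, 1, x - 6]].

Expanding det(xI - A) along the first row:
det(xI - A) = + (x - 2)·det([[x - 7, 1], [1, x - 6]]) - (3)·det([[-2, 1], [1, x - 6]]) + (-2)·det([[-2, x - 7], [1, 1]]).

Evaluating gives χ_A(x) = x^3 - 15x^2 + 75x - 125 = (x - 5)^3.

χ_A(x) = (x - 5)^3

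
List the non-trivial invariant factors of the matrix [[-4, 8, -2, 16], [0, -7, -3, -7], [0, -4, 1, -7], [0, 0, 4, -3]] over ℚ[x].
(x + 3)^3(x + 4)

The Jordan structure of A has elementary divisors (x + 4), (x + 3)^3. Arranging the block sizes at each eigenvalue in decreasing order and taking row products gives the invariant factors.

Invariant factors (smallest first, each dividing the next): (x + 3)^3(x + 4).

Check: the last factor (x + 3)^3(x + 4) is the minimal polynomial, and the product (x + 3)^3(x + 4) is the characteristic polynomial.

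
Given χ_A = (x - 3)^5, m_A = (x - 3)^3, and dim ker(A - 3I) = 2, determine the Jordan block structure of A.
Jordan blocks: (3, 3), (3, 2)

λ = 3: algebraic multiplicity 5 (exponent in χ_A), largest block size 3 (exponent in m_A), 2 blocks (geometric multiplicity). These force block sizes [3, 2].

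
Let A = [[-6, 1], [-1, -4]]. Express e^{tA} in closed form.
A has Jordan form J = [[-5, 1], [0, -5]] with A = PJP^{-1}, so e^{tA} = P e^{tJ} P^{-1}.

For a Jordan block J_k(λ), e^{tJ_k(λ)} = e^{λt} · (I + tN + t^2 N^2/2! + ... + t^{k-1} N^{k-1}/(k-1)!) where N is the nilpotent superdiagonal part.

Assembling the blocks and conjugating back gives the entries of e^{tA} as shown above.

e^{tA} = [[(1 - t)*e^{-5*t}, t*e^{-5*t}], [-t*e^{-5*t}, (t + 1)*e^{-5*t}]]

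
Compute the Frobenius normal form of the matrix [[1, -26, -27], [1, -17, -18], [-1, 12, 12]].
The invariant factors of A (the non-unit diagonal entries of the Smith normal form of xI - A over ℚ[x]) are (x + 3)(x^2 + x + 3), each dividing the next. The characteristic polynomial is their product, (x + 3)(x^2 + x + 3).

The rational canonical form is the block-diagonal matrix of companion matrices C(f_i):
R = [[0, 0, -9], [1, 0, -6], [0, 1, -4]].

Note the characteristic polynomial does not split into linear factors over ℚ, so A has no Jordan form over ℚ; the rational canonical form exists over any field.

R = [[0, 0, -9], [1, 0, -6], [0, 1, -4]]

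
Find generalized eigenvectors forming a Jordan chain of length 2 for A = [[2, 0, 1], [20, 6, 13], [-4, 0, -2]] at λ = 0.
We seek v_1 ∈ ker(A^2) \ ker(A), then set v_{i+1} = A v_i.

One such chain is v_1 = [[-3, -1, 5]]^T, v_2 = [[-1, -1, 2]]^T. Check: A v_2 = [[0, 0, 0]]^T = 0.

v_1 = [[-3, -1, 5]]^T, v_2 = [[-1, -1, 2]]^T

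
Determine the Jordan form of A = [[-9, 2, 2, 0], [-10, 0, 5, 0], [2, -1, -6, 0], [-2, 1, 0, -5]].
The characteristic polynomial is det(xI - A) = (x + 5)^4, so the eigenvalues are -5 (algebraic multiplicity 4).

For λ = -5: rank(A + 5I) = 2, rank((A + 5I)^2) = 1, rank((A + 5I)^3) = 0. The eigenspace has dimension 4 - 2 = 2, so there are 2 Jordan blocks; the rank sequence gives block sizes [3, 1].

Assembling the blocks gives the Jordan form J above.

J = [[-5, 1, 0, 0], [0, -5, 1, 0], [0, 0, -5, 0], [0, 0, 0, -5]]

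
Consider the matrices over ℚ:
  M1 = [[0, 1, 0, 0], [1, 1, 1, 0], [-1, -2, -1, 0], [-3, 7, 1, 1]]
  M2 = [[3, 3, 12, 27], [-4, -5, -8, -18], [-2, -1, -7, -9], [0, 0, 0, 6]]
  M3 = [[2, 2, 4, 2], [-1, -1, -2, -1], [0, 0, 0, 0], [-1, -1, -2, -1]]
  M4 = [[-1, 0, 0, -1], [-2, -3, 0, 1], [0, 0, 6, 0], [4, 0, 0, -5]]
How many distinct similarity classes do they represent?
3 classes: {M1}, {M2, M4}, {M3}

Characteristic polynomials: χ_{M1} = x^3(x - 1), χ_{M2} = (x - 6)(x + 3)^3, χ_{M3} = x^4, χ_{M4} = (x - 6)(x + 3)^3.

{M1}: invariant factors x^3(x - 1).

{M2, M4}: invariant factors x + 3, (x - 6)(x + 3)^2.

{M3}: invariant factors x, x, x^2.

Matrices are similar if and only if their invariant-factor lists agree; the partition into similarity classes is {M1}, {M2, M4}, {M3}.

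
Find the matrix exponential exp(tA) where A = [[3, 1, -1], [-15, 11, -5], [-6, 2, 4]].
A has Jordan form J = [[6, 1, 0], [0, 6, 0], [0, 0, 6]] with A = PJP^{-1}, so e^{tA} = P e^{tJ} P^{-1}.

For a Jordan block J_k(λ), e^{tJ_k(λ)} = e^{λt} · (I + tN + t^2 N^2/2! + ... + t^{k-1} N^{k-1}/(k-1)!) where N is the nilpotent superdiagonal part.

Assembling the blocks and conjugating back gives the entries of e^{tA} as shown above.

e^{tA} = [[(1 - 3*t)*e^{6*t}, t*e^{6*t}, -t*e^{6*t}], [-15*t*e^{6*t}, (5*t + 1)*e^{6*t}, -5*t*e^{6*t}], [-6*t*e^{6*t}, 2*t*e^{6*t}, (1 - 2*t)*e^{6*t}]]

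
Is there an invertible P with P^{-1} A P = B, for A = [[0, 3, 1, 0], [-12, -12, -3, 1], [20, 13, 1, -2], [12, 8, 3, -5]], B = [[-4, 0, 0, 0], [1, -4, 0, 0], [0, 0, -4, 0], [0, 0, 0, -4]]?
Both have characteristic polynomial (x + 4)^4, but the minimal polynomial of A is (x + 4)^3 while the minimal polynomial of B is (x + 4)^2. The minimal polynomial is a similarity invariant, so A and B are not similar.

No.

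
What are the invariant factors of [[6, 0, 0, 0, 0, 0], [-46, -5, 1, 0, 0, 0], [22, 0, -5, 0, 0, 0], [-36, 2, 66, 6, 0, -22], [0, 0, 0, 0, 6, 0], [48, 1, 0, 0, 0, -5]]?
x - 6, x - 6, (x - 6)(x + 5)^3

The Jordan structure of A has elementary divisors (x + 5)^3, (x - 6), (x - 6), (x - 6). Arranging the block sizes at each eigenvalue in decreasing order and taking row products gives the invariant factors.

Invariant factors (smallest first, each dividing the next): x - 6, x - 6, (x - 6)(x + 5)^3.

Check: the last factor (x - 6)(x + 5)^3 is the minimal polynomial, and the product (x - 6)^3(x + 5)^3 is the characteristic polynomial.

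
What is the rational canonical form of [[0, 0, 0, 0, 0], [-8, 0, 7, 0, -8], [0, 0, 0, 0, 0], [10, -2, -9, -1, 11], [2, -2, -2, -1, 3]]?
R = [[0, 0, 0, 0, 0], [0, 0, 0, 0, 0], [0, 0, 0, 0, 0], [0, 0, 1, 0, 8], [0, 0, 0, 1, 2]]

The invariant factors of A (the non-unit diagonal entries of the Smith normal form of xI - A over ℚ[x]) are x, x, x(x - 4)(x + 2), each dividing the next. The characteristic polynomial is their product, x^3(x - 4)(x + 2).

The rational canonical form is the block-diagonal matrix of companion matrices C(f_i):
R = [[0, 0, 0, 0, 0], [0, 0, 0, 0, 0], [0, 0, 0, 0, 0], [0, 0, 1, 0, 8], [0, 0, 0, 1, 2]].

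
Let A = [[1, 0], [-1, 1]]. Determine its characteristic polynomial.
χ_A(x) = (x - 1)^2

xI - A = [[x - 1, 0], [1, x - 1]].

Expanding det(xI - A) along the first row:
det(xI - A) = + (x - 1)·det([[x - 1]]) - (0)·det([[1]]).

Evaluating gives χ_A(x) = x^2 - 2x + 1 = (x - 1)^2.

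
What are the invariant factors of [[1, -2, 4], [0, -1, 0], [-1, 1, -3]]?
x + 1, (x + 1)^2

The Jordan structure of A has elementary divisors (x + 1)^2, (x + 1). Arranging the block sizes at each eigenvalue in decreasing order and taking row products gives the invariant factors.

Invariant factors (smallest first, each dividing the next): x + 1, (x + 1)^2.

Check: the last factor (x + 1)^2 is the minimal polynomial, and the product (x + 1)^3 is the characteristic polynomial.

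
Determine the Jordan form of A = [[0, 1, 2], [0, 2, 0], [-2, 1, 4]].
J = [[2, 1, 0], [0, 2, 0], [0, 0, 2]]

The characteristic polynomial is det(xI - A) = (x - 2)^3, so the eigenvalues are 2 (algebraic multiplicity 3).

For λ = 2: rank(A - 2I) = 1, rank((A - 2I)^2) = 0. The eigenspace has dimension 3 - 1 = 2, so there are 2 Jordan blocks; the rank sequence gives block sizes [2, 1].

Assembling the blocks gives the Jordan form J above.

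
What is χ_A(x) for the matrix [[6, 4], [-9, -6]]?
xI - A = [[x - 6, -4], [9, x + 6]].

Expanding det(xI - A) along the first row:
det(xI - A) = + (x - 6)·det([[x + 6]]) - (-4)·det([[9]]).

Evaluating gives χ_A(x) = x^2.

χ_A(x) = x^2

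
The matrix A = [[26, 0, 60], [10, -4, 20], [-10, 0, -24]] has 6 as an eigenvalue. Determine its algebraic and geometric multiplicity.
algebraic multiplicity 1, geometric multiplicity 1

The characteristic polynomial is (x - 6)(x + 4)^2, so the factor x - 6 appears with exponent 1: the algebraic multiplicity is 1.

rank(A - 6I) = 2, so the eigenspace has dimension 3 - 2 = 1: the geometric multiplicity is 1.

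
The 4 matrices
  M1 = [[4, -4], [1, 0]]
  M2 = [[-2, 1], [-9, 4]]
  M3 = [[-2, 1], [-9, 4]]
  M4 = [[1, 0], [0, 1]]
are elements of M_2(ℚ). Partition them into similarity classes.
Characteristic polynomials: χ_{M1} = (x - 2)^2, χ_{M2} = (x - 1)^2, χ_{M3} = (x - 1)^2, χ_{M4} = (x - 1)^2.

{M1}: invariant factors (x - 2)^2.

{M2, M3}: invariant factors (x - 1)^2.

{M4}: invariant factors x - 1, x - 1.

Matrices are similar if and only if their invariant-factor lists agree; the partition into similarity classes is {M1}, {M2, M3}, {M4}.

3 classes: {M1}, {M2, M3}, {M4}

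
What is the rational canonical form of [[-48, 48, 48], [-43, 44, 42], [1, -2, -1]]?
The invariant factors of A (the non-unit diagonal entries of the Smith normal form of xI - A over ℚ[x]) are (x - 3)(x + 4)^2, each dividing the next. The characteristic polynomial is their product, (x - 3)(x + 4)^2.

The rational canonical form is the block-diagonal matrix of companion matrices C(f_i):
R = [[0, 0, 48], [1, 0, 8], [0, 1, -5]].

R = [[0, 0, 48], [1, 0, 8], [0, 1, -5]]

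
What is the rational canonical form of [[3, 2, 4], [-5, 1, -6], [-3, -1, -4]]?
R = [[0, 0, -2], [1, 0, -3], [0, 1, 0]]

The invariant factors of A (the non-unit diagonal entries of the Smith normal form of xI - A over ℚ[x]) are x^3 + 3x + 2, each dividing the next. The characteristic polynomial is their product, x^3 + 3x + 2.

The rational canonical form is the block-diagonal matrix of companion matrices C(f_i):
R = [[0, 0, -2], [1, 0, -3], [0, 1, 0]].

Note the characteristic polynomial does not split into linear factors over ℚ, so A has no Jordan form over ℚ; the rational canonical form exists over any field.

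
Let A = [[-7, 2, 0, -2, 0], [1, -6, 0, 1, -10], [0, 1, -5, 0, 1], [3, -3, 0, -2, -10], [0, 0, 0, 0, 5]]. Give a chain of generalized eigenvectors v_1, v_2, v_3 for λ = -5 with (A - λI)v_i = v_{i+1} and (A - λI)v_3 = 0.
v_1 = [[1, 0, 0, 0, 0]]^T, v_2 = [[-2, 1, 0, 3, 0]]^T, v_3 = [[0, 0, 1, 0, 0]]^T

We seek v_1 ∈ ker((A + 5I)^3) \ ker((A + 5I)^2), then set v_{i+1} = (A + 5I) v_i.

One such chain is v_1 = [[1, 0, 0, 0, 0]]^T, v_2 = [[-2, 1, 0, 3, 0]]^T, v_3 = [[0, 0, 1, 0, 0]]^T. Check: (A + 5I) v_3 = [[0, 0, 0, 0, 0]]^T = 0.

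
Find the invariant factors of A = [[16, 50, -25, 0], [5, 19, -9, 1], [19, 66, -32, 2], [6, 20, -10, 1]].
(x - 1)^2, (x - 1)^2

The Jordan structure of A has elementary divisors (x - 1)^2, (x - 1)^2. Arranging the block sizes at each eigenvalue in decreasing order and taking row products gives the invariant factors.

Invariant factors (smallest first, each dividing the next): (x - 1)^2, (x - 1)^2.

Check: the last factor (x - 1)^2 is the minimal polynomial, and the product (x - 1)^4 is the characteristic polynomial.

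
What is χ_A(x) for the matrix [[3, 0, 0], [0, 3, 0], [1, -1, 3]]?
χ_A(x) = (x - 3)^3

xI - A = [[x - 3, 0, 0], [0, x - 3, 0], [-1, 1, x - 3]].

Expanding det(xI - A) along the first row:
det(xI - A) = + (x - 3)·det([[x - 3, 0], [1, x - 3]]) - (0)·det([[0, 0], [-1, x - 3]]) + (0)·det([[0, x - 3], [-1, 1]]).

Evaluating gives χ_A(x) = x^3 - 9x^2 + 27x - 27 = (x - 3)^3.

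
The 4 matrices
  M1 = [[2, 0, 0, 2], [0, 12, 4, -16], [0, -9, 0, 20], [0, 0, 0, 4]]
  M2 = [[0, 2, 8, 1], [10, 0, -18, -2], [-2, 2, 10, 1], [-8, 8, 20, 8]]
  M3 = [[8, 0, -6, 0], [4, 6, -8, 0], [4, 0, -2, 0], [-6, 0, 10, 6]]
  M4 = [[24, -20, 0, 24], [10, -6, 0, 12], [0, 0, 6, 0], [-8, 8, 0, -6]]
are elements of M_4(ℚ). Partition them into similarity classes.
Characteristic polynomials: χ_{M1} = (x - 6)^2(x - 4)(x - 2), χ_{M2} = (x - 6)^2(x - 4)(x - 2), χ_{M3} = (x - 6)^2(x - 4)(x - 2), χ_{M4} = (x - 6)^2(x - 4)(x - 2).

{M1, M2}: invariant factors (x - 6)^2(x - 4)(x - 2).

{M3, M4}: invariant factors x - 6, (x - 6)(x - 4)(x - 2).

Matrices are similar if and only if their invariant-factor lists agree; the partition into similarity classes is {M1, M2}, {M3, M4}.

2 classes: {M1, M2}, {M3, M4}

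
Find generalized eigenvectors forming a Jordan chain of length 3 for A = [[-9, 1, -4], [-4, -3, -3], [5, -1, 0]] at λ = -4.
We seek v_1 ∈ ker((A + 4I)^3) \ ker((A + 4I)^2), then set v_{i+1} = (A + 4I) v_i.

One such chain is v_1 = [[-2, 2, 3]]^T, v_2 = [[0, 1, 0]]^T, v_3 = [[1, 1, -1]]^T. Check: (A + 4I) v_3 = [[0, 0, 0]]^T = 0.

v_1 = [[-2, 2, 3]]^T, v_2 = [[0, 1, 0]]^T, v_3 = [[1, 1, -1]]^T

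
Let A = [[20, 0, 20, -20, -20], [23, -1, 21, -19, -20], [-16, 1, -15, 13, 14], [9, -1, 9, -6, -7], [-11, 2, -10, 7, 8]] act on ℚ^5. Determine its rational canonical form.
R = [[0, 0, 0, 0, -20], [1, 0, 0, 0, 14], [0, 1, 0, 0, 8], [0, 0, 1, 0, -7], [0, 0, 0, 1, 6]]

The invariant factors of A (the non-unit diagonal entries of the Smith normal form of xI - A over ℚ[x]) are (x - 5)(x - 1)(x^3 + 2x + 4), each dividing the next. The characteristic polynomial is their product, (x - 5)(x - 1)(x^3 + 2x + 4).

The rational canonical form is the block-diagonal matrix of companion matrices C(f_i):
R = [[0, 0, 0, 0, -20], [1, 0, 0, 0, 14], [0, 1, 0, 0, 8], [0, 0, 1, 0, -7], [0, 0, 0, 1, 6]].

Note the characteristic polynomial does not split into linear factors over ℚ, so A has no Jordan form over ℚ; the rational canonical form exists over any field.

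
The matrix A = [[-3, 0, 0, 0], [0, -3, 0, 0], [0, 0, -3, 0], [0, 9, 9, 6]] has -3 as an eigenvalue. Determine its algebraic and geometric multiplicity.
algebraic multiplicity 3, geometric multiplicity 3

The characteristic polynomial is (x - 6)(x + 3)^3, so the factor x + 3 appears with exponent 3: the algebraic multiplicity is 3.

rank(A + 3I) = 1, so the eigenspace has dimension 4 - 1 = 3: the geometric multiplicity is 3.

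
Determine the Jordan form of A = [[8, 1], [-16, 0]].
J = [[4, 1], [0, 4]]

The characteristic polynomial is det(xI - A) = (x - 4)^2, so the eigenvalues are 4 (algebraic multiplicity 2).

For λ = 4: rank(A - 4I) = 1, rank((A - 4I)^2) = 0. The eigenspace has dimension 2 - 1 = 1, so there is 1 Jordan block; the rank sequence gives block sizes [2].

Assembling the blocks gives the Jordan form J above.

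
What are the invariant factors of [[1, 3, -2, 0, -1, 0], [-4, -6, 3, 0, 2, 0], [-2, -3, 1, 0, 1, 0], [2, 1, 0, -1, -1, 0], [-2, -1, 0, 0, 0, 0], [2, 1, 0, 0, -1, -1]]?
x + 1, x + 1, x + 1, (x + 1)^3

The Jordan structure of A has elementary divisors (x + 1)^3, (x + 1), (x + 1), (x + 1). Arranging the block sizes at each eigenvalue in decreasing order and taking row products gives the invariant factors.

Invariant factors (smallest first, each dividing the next): x + 1, x + 1, x + 1, (x + 1)^3.

Check: the last factor (x + 1)^3 is the minimal polynomial, and the product (x + 1)^6 is the characteristic polynomial.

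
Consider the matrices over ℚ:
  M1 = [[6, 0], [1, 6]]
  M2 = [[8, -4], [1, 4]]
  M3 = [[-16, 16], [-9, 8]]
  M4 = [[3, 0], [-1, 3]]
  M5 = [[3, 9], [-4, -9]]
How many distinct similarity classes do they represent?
Characteristic polynomials: χ_{M1} = (x - 6)^2, χ_{M2} = (x - 6)^2, χ_{M3} = (x + 4)^2, χ_{M4} = (x - 3)^2, χ_{M5} = (x + 3)^2.

{M1, M2}: invariant factors (x - 6)^2.

{M3}: invariant factors (x + 4)^2.

{M4}: invariant factors (x - 3)^2.

{M5}: invariant factors (x + 3)^2.

Matrices are similar if and only if their invariant-factor lists agree; the partition into similarity classes is {M1, M2}, {M3}, {M4}, {M5}.

4 classes: {M1, M2}, {M3}, {M4}, {M5}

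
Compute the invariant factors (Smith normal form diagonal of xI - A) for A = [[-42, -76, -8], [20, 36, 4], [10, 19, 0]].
The Jordan structure of A has elementary divisors (x + 2)^2, (x + 2). Arranging the block sizes at each eigenvalue in decreasing order and taking row products gives the invariant factors.

Invariant factors (smallest first, each dividing the next): x + 2, (x + 2)^2.

Check: the last factor (x + 2)^2 is the minimal polynomial, and the product (x + 2)^3 is the characteristic polynomial.

x + 2, (x + 2)^2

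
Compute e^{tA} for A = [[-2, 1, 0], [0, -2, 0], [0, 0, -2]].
A has Jordan form J = [[-2, 1, 0], [0, -2, 0], [0, 0, -2]] with A = PJP^{-1}, so e^{tA} = P e^{tJ} P^{-1}.

For a Jordan block J_k(λ), e^{tJ_k(λ)} = e^{λt} · (I + tN + t^2 N^2/2! + ... + t^{k-1} N^{k-1}/(k-1)!) where N is the nilpotent superdiagonal part.

Assembling the blocks and conjugating back gives the entries of e^{tA} as shown above.

e^{tA} = [[e^{-2*t}, t*e^{-2*t}, 0], [0, e^{-2*t}, 0], [0, 0, e^{-2*t}]]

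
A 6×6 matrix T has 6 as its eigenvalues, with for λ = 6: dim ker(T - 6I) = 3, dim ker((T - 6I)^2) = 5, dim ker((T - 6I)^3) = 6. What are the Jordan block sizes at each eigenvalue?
Jordan blocks: (6, 3), (6, 2), (6, 1)

λ = 6: successive nullity increments [3, 2, 1] count blocks of size ≥ k; block sizes are [3, 2, 1].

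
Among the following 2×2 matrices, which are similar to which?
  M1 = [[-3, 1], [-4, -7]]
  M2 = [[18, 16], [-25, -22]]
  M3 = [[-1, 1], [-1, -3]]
Characteristic polynomials: χ_{M1} = (x + 5)^2, χ_{M2} = (x + 2)^2, χ_{M3} = (x + 2)^2.

{M1}: invariant factors (x + 5)^2.

{M2, M3}: invariant factors (x + 2)^2.

Matrices are similar if and only if their invariant-factor lists agree; the partition into similarity classes is {M1}, {M2, M3}.

2 classes: {M1}, {M2, M3}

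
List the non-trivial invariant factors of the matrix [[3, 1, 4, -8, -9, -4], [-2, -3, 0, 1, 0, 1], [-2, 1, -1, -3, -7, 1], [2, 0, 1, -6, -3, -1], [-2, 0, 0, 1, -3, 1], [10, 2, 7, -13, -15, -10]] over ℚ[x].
The Jordan structure of A has elementary divisors (x + 5), (x + 3)^3, (x + 3)^2. Arranging the block sizes at each eigenvalue in decreasing order and taking row products gives the invariant factors.

Invariant factors (smallest first, each dividing the next): (x + 3)^2, (x + 3)^3(x + 5).

Check: the last factor (x + 3)^3(x + 5) is the minimal polynomial, and the product (x + 3)^5(x + 5) is the characteristic polynomial.

(x + 3)^2, (x + 3)^3(x + 5)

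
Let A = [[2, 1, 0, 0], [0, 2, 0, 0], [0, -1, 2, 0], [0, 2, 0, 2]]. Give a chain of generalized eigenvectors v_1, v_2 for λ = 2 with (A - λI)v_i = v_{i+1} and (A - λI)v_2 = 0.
v_1 = [[0, 1, 0, 0]]^T, v_2 = [[1, 0, -1, 2]]^T

We seek v_1 ∈ ker((A - 2I)^2) \ ker(A - 2I), then set v_{i+1} = (A - 2I) v_i.

One such chain is v_1 = [[0, 1, 0, 0]]^T, v_2 = [[1, 0, -1, 2]]^T. Check: (A - 2I) v_2 = [[0, 0, 0, 0]]^T = 0.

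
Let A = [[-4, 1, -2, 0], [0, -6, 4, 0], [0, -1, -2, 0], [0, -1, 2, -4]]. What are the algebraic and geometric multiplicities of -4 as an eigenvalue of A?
algebraic multiplicity 4, geometric multiplicity 3

The characteristic polynomial is (x + 4)^4, so the factor x + 4 appears with exponent 4: the algebraic multiplicity is 4.

rank(A + 4I) = 1, so the eigenspace has dimension 4 - 1 = 3: the geometric multiplicity is 3.

Since 3 < 4, A is not diagonalizable.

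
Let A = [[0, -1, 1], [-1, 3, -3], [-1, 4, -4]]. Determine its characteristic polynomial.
xI - A = [[x, 1, -1], [1, x - 3, 3], [1, -4, x + 4]].

Expanding det(xI - A) along the first row:
det(xI - A) = + (x)·det([[x - 3, 3], [-4, x + 4]]) - (1)·det([[1, 3], [1, x + 4]]) + (-1)·det([[1, x - 3], [1, -4]]).

Evaluating gives χ_A(x) = x^3 + x^2 = x^2(x + 1).

χ_A(x) = x^2(x + 1)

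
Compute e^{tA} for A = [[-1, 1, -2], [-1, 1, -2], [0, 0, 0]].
A has Jordan form J = [[0, 1, 0], [0, 0, 0], [0, 0, 0]] with A = PJP^{-1}, so e^{tA} = P e^{tJ} P^{-1}.

For a Jordan block J_k(λ), e^{tJ_k(λ)} = e^{λt} · (I + tN + t^2 N^2/2! + ... + t^{k-1} N^{k-1}/(k-1)!) where N is the nilpotent superdiagonal part.

Assembling the blocks and conjugating back gives the entries of e^{tA} as shown above.

e^{tA} = [[1 - t, t, -2*t], [-t, t + 1, -2*t], [0, 0, 1]]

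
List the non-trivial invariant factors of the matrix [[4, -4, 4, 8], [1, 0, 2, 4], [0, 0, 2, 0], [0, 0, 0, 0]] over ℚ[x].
The Jordan structure of A has elementary divisors x, (x - 2)^2, (x - 2). Arranging the block sizes at each eigenvalue in decreasing order and taking row products gives the invariant factors.

Invariant factors (smallest first, each dividing the next): x - 2, x(x - 2)^2.

Check: the last factor x(x - 2)^2 is the minimal polynomial, and the product x(x - 2)^3 is the characteristic polynomial.

x - 2, x(x - 2)^2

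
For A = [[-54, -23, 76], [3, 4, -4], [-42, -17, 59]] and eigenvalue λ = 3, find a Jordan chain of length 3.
We seek v_1 ∈ ker((A - 3I)^3) \ ker((A - 3I)^2), then set v_{i+1} = (A - 3I) v_i.

One such chain is v_1 = [[-10, 1, -7]]^T, v_2 = [[15, -1, 11]]^T, v_3 = [[4, 0, 3]]^T. Check: (A - 3I) v_3 = [[0, 0, 0]]^T = 0.

v_1 = [[-10, 1, -7]]^T, v_2 = [[15, -1, 11]]^T, v_3 = [[4, 0, 3]]^T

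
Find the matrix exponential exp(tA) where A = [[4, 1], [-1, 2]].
e^{tA} = [[(t + 1)*e^{3*t}, t*e^{3*t}], [-t*e^{3*t}, (1 - t)*e^{3*t}]]

A has Jordan form J = [[3, 1], [0, 3]] with A = PJP^{-1}, so e^{tA} = P e^{tJ} P^{-1}.

For a Jordan block J_k(λ), e^{tJ_k(λ)} = e^{λt} · (I + tN + t^2 N^2/2! + ... + t^{k-1} N^{k-1}/(k-1)!) where N is the nilpotent superdiagonal part.

Assembling the blocks and conjugating back gives the entries of e^{tA} as shown above.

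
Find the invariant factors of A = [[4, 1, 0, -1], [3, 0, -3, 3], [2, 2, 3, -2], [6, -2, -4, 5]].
x - 3, (x - 3)^3

The Jordan structure of A has elementary divisors (x - 3)^3, (x - 3). Arranging the block sizes at each eigenvalue in decreasing order and taking row products gives the invariant factors.

Invariant factors (smallest first, each dividing the next): x - 3, (x - 3)^3.

Check: the last factor (x - 3)^3 is the minimal polynomial, and the product (x - 3)^4 is the characteristic polynomial.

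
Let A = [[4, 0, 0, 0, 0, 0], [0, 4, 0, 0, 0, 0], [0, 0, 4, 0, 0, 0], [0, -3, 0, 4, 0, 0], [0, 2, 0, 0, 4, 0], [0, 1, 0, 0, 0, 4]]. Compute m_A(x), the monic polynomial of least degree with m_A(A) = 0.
m_A(x) = (x - 4)^2

The characteristic polynomial factors as (x - 4)^6. The minimal polynomial is ∏(x - λ)^{k_λ} where k_λ is the size of the largest Jordan block at λ.

For λ = 4: rank(A - 4I) = 1, and the largest Jordan block has size 2 (the smallest k with rank((A - 4I)^k) = rank((A - 4I)^(k+1))).

So m_A(x) = (x - 4)^2.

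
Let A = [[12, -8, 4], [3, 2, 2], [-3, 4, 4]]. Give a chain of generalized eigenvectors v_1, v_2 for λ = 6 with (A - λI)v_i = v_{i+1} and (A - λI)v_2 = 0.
We seek v_1 ∈ ker((A - 6I)^2) \ ker(A - 6I), then set v_{i+1} = (A - 6I) v_i.

One such chain is v_1 = [[3, 2, 0]]^T, v_2 = [[2, 1, -1]]^T. Check: (A - 6I) v_2 = [[0, 0, 0]]^T = 0.

v_1 = [[3, 2, 0]]^T, v_2 = [[2, 1, -1]]^T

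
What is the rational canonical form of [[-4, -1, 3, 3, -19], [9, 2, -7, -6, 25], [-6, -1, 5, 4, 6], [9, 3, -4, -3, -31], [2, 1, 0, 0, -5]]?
R = [[0, 0, 0, 0, -27], [1, 0, 0, 0, -27], [0, 1, 0, 0, -27], [0, 0, 1, 0, -13], [0, 0, 0, 1, -5]]

The invariant factors of A (the non-unit diagonal entries of the Smith normal form of xI - A over ℚ[x]) are (x + 3)(x^2 + x + 3)^2, each dividing the next. The characteristic polynomial is their product, (x + 3)(x^2 + x + 3)^2.

The rational canonical form is the block-diagonal matrix of companion matrices C(f_i):
R = [[0, 0, 0, 0, -27], [1, 0, 0, 0, -27], [0, 1, 0, 0, -27], [0, 0, 1, 0, -13], [0, 0, 0, 1, -5]].

Note the characteristic polynomial does not split into linear factors over ℚ, so A has no Jordan form over ℚ; the rational canonical form exists over any field.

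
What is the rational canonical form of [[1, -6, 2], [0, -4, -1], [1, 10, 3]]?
The invariant factors of A (the non-unit diagonal entries of the Smith normal form of xI - A over ℚ[x]) are (x - 3)(x^2 + 3x + 4), each dividing the next. The characteristic polynomial is their product, (x - 3)(x^2 + 3x + 4).

The rational canonical form is the block-diagonal matrix of companion matrices C(f_i):
R = [[0, 0, 12], [1, 0, 5], [0, 1, 0]].

Note the characteristic polynomial does not split into linear factors over ℚ, so A has no Jordan form over ℚ; the rational canonical form exists over any field.

R = [[0, 0, 12], [1, 0, 5], [0, 1, 0]]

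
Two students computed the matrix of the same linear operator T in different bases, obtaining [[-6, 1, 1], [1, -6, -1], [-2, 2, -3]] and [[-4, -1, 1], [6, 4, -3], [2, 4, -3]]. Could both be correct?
trace(A) = -15 but trace(B) = -3. The trace is a similarity invariant, so A and B are not similar.

No.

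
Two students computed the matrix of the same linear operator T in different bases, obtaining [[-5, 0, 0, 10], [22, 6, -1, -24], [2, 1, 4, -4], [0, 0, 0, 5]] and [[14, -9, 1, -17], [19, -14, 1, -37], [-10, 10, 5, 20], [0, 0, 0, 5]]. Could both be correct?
Yes.

Two matrices over a field are similar if and only if they have the same invariant factors.

Both A and B have characteristic polynomial (x - 5)^3(x + 5) and minimal polynomial (x - 5)^2(x + 5). Computing further, both have invariant factors x - 5, (x - 5)^2(x + 5). Hence A and B are similar.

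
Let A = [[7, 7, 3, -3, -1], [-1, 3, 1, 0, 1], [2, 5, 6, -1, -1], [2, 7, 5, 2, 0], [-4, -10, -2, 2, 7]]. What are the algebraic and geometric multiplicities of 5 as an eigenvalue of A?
algebraic multiplicity 5, geometric multiplicity 2

The characteristic polynomial is (x - 5)^5, so the factor x - 5 appears with exponent 5: the algebraic multiplicity is 5.

rank(A - 5I) = 3, so the eigenspace has dimension 5 - 3 = 2: the geometric multiplicity is 2.

Since 2 < 5, A is not diagonalizable.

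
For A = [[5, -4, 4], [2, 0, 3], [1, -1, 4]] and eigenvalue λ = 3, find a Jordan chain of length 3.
We seek v_1 ∈ ker((A - 3I)^3) \ ker((A - 3I)^2), then set v_{i+1} = (A - 3I) v_i.

One such chain is v_1 = [[1, 0, 0]]^T, v_2 = [[2, 2, 1]]^T, v_3 = [[0, 1, 1]]^T. Check: (A - 3I) v_3 = [[0, 0, 0]]^T = 0.

v_1 = [[1, 0, 0]]^T, v_2 = [[2, 2, 1]]^T, v_3 = [[0, 1, 1]]^T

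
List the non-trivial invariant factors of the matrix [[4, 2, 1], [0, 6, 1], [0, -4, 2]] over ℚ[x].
The Jordan structure of A has elementary divisors (x - 4)^2, (x - 4). Arranging the block sizes at each eigenvalue in decreasing order and taking row products gives the invariant factors.

Invariant factors (smallest first, each dividing the next): x - 4, (x - 4)^2.

Check: the last factor (x - 4)^2 is the minimal polynomial, and the product (x - 4)^3 is the characteristic polynomial.

x - 4, (x - 4)^2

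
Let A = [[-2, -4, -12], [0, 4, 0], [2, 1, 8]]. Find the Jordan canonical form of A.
J = [[2, 0, 0], [0, 4, 1], [0, 0, 4]]

The characteristic polynomial is det(xI - A) = (x - 4)^2(x - 2), so the eigenvalues are 2 (algebraic multiplicity 1), 4 (algebraic multiplicity 2).

For λ = 2: algebraic multiplicity 1 gives one 1×1 block.

For λ = 4: rank(A - 4I) = 2, rank((A - 4I)^2) = 1. The eigenspace has dimension 3 - 2 = 1, so there is 1 Jordan block; the rank sequence gives block sizes [2].

Assembling the blocks gives the Jordan form J above.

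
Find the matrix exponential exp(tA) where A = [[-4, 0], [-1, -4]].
e^{tA} = [[e^{-4*t}, 0], [-t*e^{-4*t}, e^{-4*t}]]

A has Jordan form J = [[-4, 1], [0, -4]] with A = PJP^{-1}, so e^{tA} = P e^{tJ} P^{-1}.

For a Jordan block J_k(λ), e^{tJ_k(λ)} = e^{λt} · (I + tN + t^2 N^2/2! + ... + t^{k-1} N^{k-1}/(k-1)!) where N is the nilpotent superdiagonal part.

Assembling the blocks and conjugating back gives the entries of e^{tA} as shown above.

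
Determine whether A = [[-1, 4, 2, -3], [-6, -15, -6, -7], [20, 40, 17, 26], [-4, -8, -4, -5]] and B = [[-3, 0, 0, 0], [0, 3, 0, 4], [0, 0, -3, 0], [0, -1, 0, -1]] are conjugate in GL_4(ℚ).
Two matrices over a field are similar if and only if they have the same invariant factors.

Both A and B have characteristic polynomial (x - 1)^2(x + 3)^2 and minimal polynomial (x - 1)^2(x + 3). Computing further, both have invariant factors x + 3, (x - 1)^2(x + 3). Hence A and B are similar.

Yes.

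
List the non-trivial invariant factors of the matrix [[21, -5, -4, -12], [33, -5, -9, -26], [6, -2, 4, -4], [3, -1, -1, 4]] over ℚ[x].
x - 6, (x - 6)^3

The Jordan structure of A has elementary divisors (x - 6)^3, (x - 6). Arranging the block sizes at each eigenvalue in decreasing order and taking row products gives the invariant factors.

Invariant factors (smallest first, each dividing the next): x - 6, (x - 6)^3.

Check: the last factor (x - 6)^3 is the minimal polynomial, and the product (x - 6)^4 is the characteristic polynomial.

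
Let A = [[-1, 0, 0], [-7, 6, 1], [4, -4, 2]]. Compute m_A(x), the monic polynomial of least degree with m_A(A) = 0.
The characteristic polynomial factors as (x - 4)^2(x + 1). The minimal polynomial is ∏(x - λ)^{k_λ} where k_λ is the size of the largest Jordan block at λ.

For λ = -1: rank(A + I) = 2, and the largest Jordan block has size 1 (the smallest k with rank((A + I)^k) = rank((A + I)^(k+1))).
For λ = 4: rank(A - 4I) = 2, and the largest Jordan block has size 2 (the smallest k with rank((A - 4I)^k) = rank((A - 4I)^(k+1))).

So m_A(x) = (x - 4)^2(x + 1).

m_A(x) = (x - 4)^2(x + 1)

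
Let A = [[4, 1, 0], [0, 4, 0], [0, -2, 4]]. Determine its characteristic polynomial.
xI - A = [[x - 4, -1, 0], [0, x - 4, 0], [0, 2, x - 4]].

Expanding det(xI - A) along the first row:
det(xI - A) = + (x - 4)·det([[x - 4, 0], [2, x - 4]]) - (-1)·det([[0, 0], [0, x - 4]]) + (0)·det([[0, x - 4], [0, 2]]).

Evaluating gives χ_A(x) = x^3 - 12x^2 + 48x - 64 = (x - 4)^3.

χ_A(x) = (x - 4)^3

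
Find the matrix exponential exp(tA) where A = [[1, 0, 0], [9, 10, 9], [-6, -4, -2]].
e^{tA} = [[e^{t}, 0, 0], [3*(e^{3*t} - 1)*e^{t}, (6*t + 1)*e^{4*t}, 9*t*e^{4*t}], [2*(1 - e^{3*t})*e^{t}, -4*t*e^{4*t}, (1 - 6*t)*e^{4*t}]]

A has Jordan form J = [[1, 0, 0], [0, 4, 1], [0, 0, 4]] with A = PJP^{-1}, so e^{tA} = P e^{tJ} P^{-1}.

For a Jordan block J_k(λ), e^{tJ_k(λ)} = e^{λt} · (I + tN + t^2 N^2/2! + ... + t^{k-1} N^{k-1}/(k-1)!) where N is the nilpotent superdiagonal part.

Assembling the blocks and conjugating back gives the entries of e^{tA} as shown above.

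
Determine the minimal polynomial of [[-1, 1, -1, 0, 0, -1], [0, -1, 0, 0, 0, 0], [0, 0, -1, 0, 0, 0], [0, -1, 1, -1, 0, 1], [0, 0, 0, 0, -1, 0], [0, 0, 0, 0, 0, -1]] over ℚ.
m_A(x) = (x + 1)^2

The characteristic polynomial factors as (x + 1)^6. The minimal polynomial is ∏(x - λ)^{k_λ} where k_λ is the size of the largest Jordan block at λ.

For λ = -1: rank(A + I) = 1, and the largest Jordan block has size 2 (the smallest k with rank((A + I)^k) = rank((A + I)^(k+1))).

So m_A(x) = (x + 1)^2.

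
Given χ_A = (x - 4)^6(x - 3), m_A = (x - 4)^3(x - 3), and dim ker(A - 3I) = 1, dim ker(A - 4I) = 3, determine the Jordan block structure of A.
λ = 3: algebraic multiplicity 1 (exponent in χ_A), largest block size 1 (exponent in m_A), 1 block (geometric multiplicity). This forces block sizes [1].
λ = 4: algebraic multiplicity 6 (exponent in χ_A), largest block size 3 (exponent in m_A), 3 blocks (geometric multiplicity). These force block sizes [3, 2, 1].

Jordan blocks: (3, 1), (4, 3), (4, 2), (4, 1)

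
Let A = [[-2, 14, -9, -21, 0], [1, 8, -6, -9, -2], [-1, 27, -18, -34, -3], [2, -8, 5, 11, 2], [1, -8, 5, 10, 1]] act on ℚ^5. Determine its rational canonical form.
The invariant factors of A (the non-unit diagonal entries of the Smith normal form of xI - A over ℚ[x]) are x^2(x^3 + x + 5), each dividing the next. The characteristic polynomial is their product, x^2(x^3 + x + 5).

The rational canonical form is the block-diagonal matrix of companion matrices C(f_i):
R = [[0, 0, 0, 0, 0], [1, 0, 0, 0, 0], [0, 1, 0, 0, -5], [0, 0, 1, 0, -1], [0, 0, 0, 1, 0]].

Note the characteristic polynomial does not split into linear factors over ℚ, so A has no Jordan form over ℚ; the rational canonical form exists over any field.

R = [[0, 0, 0, 0, 0], [1, 0, 0, 0, 0], [0, 1, 0, 0, -5], [0, 0, 1, 0, -1], [0, 0, 0, 1, 0]]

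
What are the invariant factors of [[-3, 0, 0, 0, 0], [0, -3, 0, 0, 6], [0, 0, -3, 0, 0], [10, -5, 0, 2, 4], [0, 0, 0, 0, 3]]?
The Jordan structure of A has elementary divisors (x + 3), (x + 3), (x + 3), (x - 2), (x - 3). Arranging the block sizes at each eigenvalue in decreasing order and taking row products gives the invariant factors.

Invariant factors (smallest first, each dividing the next): x + 3, x + 3, (x - 3)(x - 2)(x + 3).

Check: the last factor (x - 3)(x - 2)(x + 3) is the minimal polynomial, and the product (x - 3)(x - 2)(x + 3)^3 is the characteristic polynomial.

x + 3, x + 3, (x - 3)(x - 2)(x + 3)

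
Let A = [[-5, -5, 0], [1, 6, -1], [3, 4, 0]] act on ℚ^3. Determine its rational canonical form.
The invariant factors of A (the non-unit diagonal entries of the Smith normal form of xI - A over ℚ[x]) are (x - 5)(x^2 + 4x - 1), each dividing the next. The characteristic polynomial is their product, (x - 5)(x^2 + 4x - 1).

The rational canonical form is the block-diagonal matrix of companion matrices C(f_i):
R = [[0, 0, -5], [1, 0, 21], [0, 1, 1]].

Note the characteristic polynomial does not split into linear factors over ℚ, so A has no Jordan form over ℚ; the rational canonical form exists over any field.

R = [[0, 0, -5], [1, 0, 21], [0, 1, 1]]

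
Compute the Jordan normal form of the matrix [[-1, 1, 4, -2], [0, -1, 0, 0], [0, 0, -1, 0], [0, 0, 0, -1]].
J = [[-1, 1, 0, 0], [0, -1, 0, 0], [0, 0, -1, 0], [0, 0, 0, -1]]

The characteristic polynomial is det(xI - A) = (x + 1)^4, so the eigenvalues are -1 (algebraic multiplicity 4).

For λ = -1: rank(A + I) = 1, rank((A + I)^2) = 0. The eigenspace has dimension 4 - 1 = 3, so there are 3 Jordan blocks; the rank sequence gives block sizes [2, 1, 1].

Assembling the blocks gives the Jordan form J above.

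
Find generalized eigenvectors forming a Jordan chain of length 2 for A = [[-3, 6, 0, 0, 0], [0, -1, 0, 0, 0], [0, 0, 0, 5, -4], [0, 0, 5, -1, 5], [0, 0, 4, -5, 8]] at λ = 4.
v_1 = [[0, 0, 0, 1, 1]]^T, v_2 = [[0, 0, 1, 0, -1]]^T

We seek v_1 ∈ ker((A - 4I)^2) \ ker(A - 4I), then set v_{i+1} = (A - 4I) v_i.

One such chain is v_1 = [[0, 0, 0, 1, 1]]^T, v_2 = [[0, 0, 1, 0, -1]]^T. Check: (A - 4I) v_2 = [[0, 0, 0, 0, 0]]^T = 0.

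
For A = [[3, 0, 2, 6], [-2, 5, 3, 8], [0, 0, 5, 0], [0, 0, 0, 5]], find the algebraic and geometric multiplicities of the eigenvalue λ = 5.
The characteristic polynomial is (x - 5)^3(x - 3), so the factor x - 5 appears with exponent 3: the algebraic multiplicity is 3.

rank(A - 5I) = 2, so the eigenspace has dimension 4 - 2 = 2: the geometric multiplicity is 2.

Since 2 < 3, A is not diagonalizable.

algebraic multiplicity 3, geometric multiplicity 2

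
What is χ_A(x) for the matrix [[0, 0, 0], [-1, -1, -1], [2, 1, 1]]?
xI - A = [[x, 0, 0], [1, x + 1, 1], [-2, -1, x - 1]].

Expanding det(xI - A) along the first row:
det(xI - A) = + (x)·det([[x + 1, 1], [-1, x - 1]]) - (0)·det([[1, 1], [-2, x - 1]]) + (0)·det([[1, x + 1], [-2, -1]]).

Evaluating gives χ_A(x) = x^3.

χ_A(x) = x^3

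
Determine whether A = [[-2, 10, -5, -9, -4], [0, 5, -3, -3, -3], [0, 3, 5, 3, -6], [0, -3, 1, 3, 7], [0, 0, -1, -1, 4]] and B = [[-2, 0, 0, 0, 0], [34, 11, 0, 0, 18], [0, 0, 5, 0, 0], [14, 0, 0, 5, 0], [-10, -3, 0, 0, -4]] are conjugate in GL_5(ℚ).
No.

Both have characteristic polynomial (x - 5)^3(x - 2)(x + 2), but the minimal polynomial of A is (x - 5)^2(x - 2)(x + 2) while the minimal polynomial of B is (x - 5)(x - 2)(x + 2). The minimal polynomial is a similarity invariant, so A and B are not similar.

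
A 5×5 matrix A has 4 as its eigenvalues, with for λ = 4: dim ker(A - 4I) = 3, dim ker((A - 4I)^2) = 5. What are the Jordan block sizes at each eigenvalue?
λ = 4: successive nullity increments [3, 2] count blocks of size ≥ k; block sizes are [2, 2, 1].

Jordan blocks: (4, 2), (4, 2), (4, 1)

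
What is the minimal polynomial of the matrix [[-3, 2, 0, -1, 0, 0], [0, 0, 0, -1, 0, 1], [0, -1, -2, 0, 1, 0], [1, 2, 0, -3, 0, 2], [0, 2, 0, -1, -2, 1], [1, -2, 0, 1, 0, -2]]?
m_A(x) = (x + 2)^2

The characteristic polynomial factors as (x + 2)^6. The minimal polynomial is ∏(x - λ)^{k_λ} where k_λ is the size of the largest Jordan block at λ.

For λ = -2: rank(A + 2I) = 3, and the largest Jordan block has size 2 (the smallest k with rank((A + 2I)^k) = rank((A + 2I)^(k+1))).

So m_A(x) = (x + 2)^2.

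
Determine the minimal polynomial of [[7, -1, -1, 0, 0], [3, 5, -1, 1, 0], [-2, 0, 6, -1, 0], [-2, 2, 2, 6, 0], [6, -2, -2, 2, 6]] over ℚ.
m_A(x) = (x - 6)^2

The characteristic polynomial factors as (x - 6)^5. The minimal polynomial is ∏(x - λ)^{k_λ} where k_λ is the size of the largest Jordan block at λ.

For λ = 6: rank(A - 6I) = 2, and the largest Jordan block has size 2 (the smallest k with rank((A - 6I)^k) = rank((A - 6I)^(k+1))).

So m_A(x) = (x - 6)^2.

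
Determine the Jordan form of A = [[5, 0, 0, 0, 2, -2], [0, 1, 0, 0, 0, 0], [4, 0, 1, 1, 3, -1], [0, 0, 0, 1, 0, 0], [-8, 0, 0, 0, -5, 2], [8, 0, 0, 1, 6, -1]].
The characteristic polynomial is det(xI - A) = (x - 1)^5(x + 3), so the eigenvalues are -3 (algebraic multiplicity 1), 1 (algebraic multiplicity 5).

For λ = -3: algebraic multiplicity 1 gives one 1×1 block.

For λ = 1: rank(A - I) = 3, rank((A - I)^2) = 2, rank((A - I)^3) = 1. The eigenspace has dimension 6 - 3 = 3, so there are 3 Jordan blocks; the rank sequence gives block sizes [3, 1, 1].

Assembling the blocks gives the Jordan form J above.

J = [[-3, 0, 0, 0, 0, 0], [0, 1, 1, 0, 0, 0], [0, 0, 1, 1, 0, 0], [0, 0, 0, 1, 0, 0], [0, 0, 0, 0, 1, 0], [0, 0, 0, 0, 0, 1]]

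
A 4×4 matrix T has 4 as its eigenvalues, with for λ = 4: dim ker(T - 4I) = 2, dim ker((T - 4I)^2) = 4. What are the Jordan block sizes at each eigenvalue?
Jordan blocks: (4, 2), (4, 2)

λ = 4: successive nullity increments [2, 2] count blocks of size ≥ k; block sizes are [2, 2].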